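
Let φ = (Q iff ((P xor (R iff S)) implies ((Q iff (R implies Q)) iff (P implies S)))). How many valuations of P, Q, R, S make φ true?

  P   |   Q   |   R   |   S   || (R iff S) | (P xor (R iff S)) | (R implies Q) | (Q iff (R implies Q)) | (P implies S) |   φ  
 True |  True |  True |  True ||    True   |       False       |      True     |          True         |      True     |  True
 True |  True |  True | False ||   False   |        True       |      True     |          True         |     False     | False
 True |  True | False |  True ||   False   |        True       |      True     |          True         |      True     |  True
 True |  True | False | False ||    True   |       False       |      True     |          True         |     False     |  True
 True | False |  True |  True ||    True   |       False       |     False     |          True         |      True     | False
 True | False |  True | False ||   False   |        True       |     False     |          True         |     False     |  True
 True | False | False |  True ||   False   |        True       |      True     |         False         |      True     |  True
 True | False | False | False ||    True   |       False       |      True     |         False         |     False     | False
False |  True |  True |  True ||    True   |        True       |      True     |          True         |      True     |  True
False |  True |  True | False ||   False   |       False       |      True     |          True         |      True     |  True
False |  True | False |  True ||   False   |       False       |      True     |          True         |      True     |  True
False |  True | False | False ||    True   |        True       |      True     |          True         |      True     |  True
False | False |  True |  True ||    True   |        True       |     False     |          True         |      True     | False
False | False |  True | False ||   False   |       False       |     False     |          True         |      True     | False
False | False | False |  True ||   False   |       False       |      True     |         False         |      True     | False
False | False | False | False ||    True   |        True       |      True     |         False         |      True     |  True
The formula is true on 10 of the 16 rows.

10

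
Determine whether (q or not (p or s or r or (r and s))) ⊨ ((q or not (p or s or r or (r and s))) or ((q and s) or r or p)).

yes

p | q | r | s || φ | ψ
1 | 1 | 1 | 1 || 1 | 1
1 | 1 | 1 | 0 || 1 | 1
1 | 1 | 0 | 1 || 1 | 1
1 | 1 | 0 | 0 || 1 | 1
1 | 0 | 1 | 1 || 0 | 1
1 | 0 | 1 | 0 || 0 | 1
1 | 0 | 0 | 1 || 0 | 1
1 | 0 | 0 | 0 || 0 | 1
0 | 1 | 1 | 1 || 1 | 1
0 | 1 | 1 | 0 || 1 | 1
0 | 1 | 0 | 1 || 1 | 1
0 | 1 | 0 | 0 || 1 | 1
0 | 0 | 1 | 1 || 0 | 1
0 | 0 | 1 | 0 || 0 | 1
0 | 0 | 0 | 1 || 0 | 0
0 | 0 | 0 | 0 || 1 | 1
In every row where φ is true, ψ is also true, so φ ⊨ ψ.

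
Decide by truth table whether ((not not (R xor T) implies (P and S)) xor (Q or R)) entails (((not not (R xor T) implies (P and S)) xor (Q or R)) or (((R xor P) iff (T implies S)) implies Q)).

yes

P | Q | R | S | T | φ | ψ
- | - | - | - | - | - | -
1 | 1 | 1 | 1 | 1 | 0 | 1
1 | 1 | 1 | 1 | 0 | 0 | 1
1 | 1 | 1 | 0 | 1 | 0 | 1
1 | 1 | 1 | 0 | 0 | 1 | 1
1 | 1 | 0 | 1 | 1 | 0 | 1
1 | 1 | 0 | 1 | 0 | 0 | 1
1 | 1 | 0 | 0 | 1 | 1 | 1
1 | 1 | 0 | 0 | 0 | 0 | 1
1 | 0 | 1 | 1 | 1 | 0 | 1
1 | 0 | 1 | 1 | 0 | 0 | 1
1 | 0 | 1 | 0 | 1 | 0 | 0
1 | 0 | 1 | 0 | 0 | 1 | 1
1 | 0 | 0 | 1 | 1 | 1 | 1
1 | 0 | 0 | 1 | 0 | 1 | 1
1 | 0 | 0 | 0 | 1 | 0 | 1
1 | 0 | 0 | 0 | 0 | 1 | 1
0 | 1 | 1 | 1 | 1 | 0 | 1
0 | 1 | 1 | 1 | 0 | 1 | 1
0 | 1 | 1 | 0 | 1 | 0 | 1
0 | 1 | 1 | 0 | 0 | 1 | 1
0 | 1 | 0 | 1 | 1 | 1 | 1
0 | 1 | 0 | 1 | 0 | 0 | 1
0 | 1 | 0 | 0 | 1 | 1 | 1
0 | 1 | 0 | 0 | 0 | 0 | 1
0 | 0 | 1 | 1 | 1 | 0 | 0
0 | 0 | 1 | 1 | 0 | 1 | 1
0 | 0 | 1 | 0 | 1 | 0 | 1
0 | 0 | 1 | 0 | 0 | 1 | 1
0 | 0 | 0 | 1 | 1 | 0 | 1
0 | 0 | 0 | 1 | 0 | 1 | 1
0 | 0 | 0 | 0 | 1 | 0 | 0
0 | 0 | 0 | 0 | 0 | 1 | 1
In every row where φ is true, ψ is also true, so φ ⊨ ψ.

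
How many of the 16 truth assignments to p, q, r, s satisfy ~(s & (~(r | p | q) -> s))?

p  q  r  s     (r | p | q)  ~(r | p | q)  (~(r | p | q) -> s)  (s & (~(r | p | q) -> s))  ~(s & (~(r | p | q) -> s))
T  T  T  T          T            F                 T                       T                          F             
T  T  T  F          T            F                 T                       F                          T             
T  T  F  T          T            F                 T                       T                          F             
T  T  F  F          T            F                 T                       F                          T             
T  F  T  T          T            F                 T                       T                          F             
T  F  T  F          T            F                 T                       F                          T             
T  F  F  T          T            F                 T                       T                          F             
T  F  F  F          T            F                 T                       F                          T             
F  T  T  T          T            F                 T                       T                          F             
F  T  T  F          T            F                 T                       F                          T             
F  T  F  T          T            F                 T                       T                          F             
F  T  F  F          T            F                 T                       F                          T             
F  F  T  T          T            F                 T                       T                          F             
F  F  T  F          T            F                 T                       F                          T             
F  F  F  T          F            T                 T                       T                          F             
F  F  F  F          F            T                 F                       F                          T             
The formula is true on 8 of the 16 rows.

8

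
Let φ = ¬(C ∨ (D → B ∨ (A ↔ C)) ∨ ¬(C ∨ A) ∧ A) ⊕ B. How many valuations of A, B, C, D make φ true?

9

A | B | C | D || (A ↔ C) | (B ∨ (A ↔ C)) | (D → (B ∨ (A ↔ C))) | (C ∨ (D → (B ∨ (A ↔ C)))) | (C ∨ A) | ¬(C ∨ A) | (¬(C ∨ A) ∧ A) | φ
T | T | T | T ||    T    |       T       |          T          |             T             |    T    |    F     |       F        | T
T | T | T | F ||    T    |       T       |          T          |             T             |    T    |    F     |       F        | T
T | T | F | T ||    F    |       T       |          T          |             T             |    T    |    F     |       F        | T
T | T | F | F ||    F    |       T       |          T          |             T             |    T    |    F     |       F        | T
T | F | T | T ||    T    |       T       |          T          |             T             |    T    |    F     |       F        | F
T | F | T | F ||    T    |       T       |          T          |             T             |    T    |    F     |       F        | F
T | F | F | T ||    F    |       F       |          F          |             F             |    T    |    F     |       F        | T
T | F | F | F ||    F    |       F       |          T          |             T             |    T    |    F     |       F        | F
F | T | T | T ||    F    |       T       |          T          |             T             |    T    |    F     |       F        | T
F | T | T | F ||    F    |       T       |          T          |             T             |    T    |    F     |       F        | T
F | T | F | T ||    T    |       T       |          T          |             T             |    F    |    T     |       F        | T
F | T | F | F ||    T    |       T       |          T          |             T             |    F    |    T     |       F        | T
F | F | T | T ||    F    |       F       |          F          |             T             |    T    |    F     |       F        | F
F | F | T | F ||    F    |       F       |          T          |             T             |    T    |    F     |       F        | F
F | F | F | T ||    T    |       T       |          T          |             T             |    F    |    T     |       F        | F
F | F | F | F ||    T    |       T       |          T          |             T             |    F    |    T     |       F        | F
The formula is true on 9 of the 16 rows.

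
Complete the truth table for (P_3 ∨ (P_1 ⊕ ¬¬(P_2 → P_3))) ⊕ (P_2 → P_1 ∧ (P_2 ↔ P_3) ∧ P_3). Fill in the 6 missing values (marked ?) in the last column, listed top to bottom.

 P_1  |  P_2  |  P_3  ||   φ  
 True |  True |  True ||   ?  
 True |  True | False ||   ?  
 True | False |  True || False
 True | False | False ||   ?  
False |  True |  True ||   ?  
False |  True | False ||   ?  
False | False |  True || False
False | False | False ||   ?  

Row P_1=True, P_2=True, P_3=True: (P_3 ∨ (P_1 ⊕ ¬¬(P_2 → P_3))) = True, (P_2 → P_1 ∧ (P_2 ↔ P_3) ∧ P_3) = True, so the formula = False.
Row P_1=True, P_2=True, P_3=False: (P_3 ∨ (P_1 ⊕ ¬¬(P_2 → P_3))) = True, (P_2 → P_1 ∧ (P_2 ↔ P_3) ∧ P_3) = False, so the formula = True.
Row P_1=True, P_2=False, P_3=False: (P_3 ∨ (P_1 ⊕ ¬¬(P_2 → P_3))) = False, (P_2 → P_1 ∧ (P_2 ↔ P_3) ∧ P_3) = True, so the formula = True.
Row P_1=False, P_2=True, P_3=True: (P_3 ∨ (P_1 ⊕ ¬¬(P_2 → P_3))) = True, (P_2 → P_1 ∧ (P_2 ↔ P_3) ∧ P_3) = False, so the formula = True.
Row P_1=False, P_2=True, P_3=False: (P_3 ∨ (P_1 ⊕ ¬¬(P_2 → P_3))) = False, (P_2 → P_1 ∧ (P_2 ↔ P_3) ∧ P_3) = False, so the formula = False.
Row P_1=False, P_2=False, P_3=False: (P_3 ∨ (P_1 ⊕ ¬¬(P_2 → P_3))) = True, (P_2 → P_1 ∧ (P_2 ↔ P_3) ∧ P_3) = True, so the formula = False.

False, True, True, True, False, False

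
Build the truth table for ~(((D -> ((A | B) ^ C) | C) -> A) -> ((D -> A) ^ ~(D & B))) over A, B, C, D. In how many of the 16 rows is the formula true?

6

A | B | C | D || φ
F | F | F | F || F
F | F | F | T || F
F | F | T | F || F
F | F | T | T || F
F | T | F | F || F
F | T | F | T || F
F | T | T | F || F
F | T | T | T || F
T | F | F | F || T
T | F | F | T || T
T | F | T | F || T
T | F | T | T || T
T | T | F | F || T
T | T | F | T || F
T | T | T | F || T
T | T | T | T || F
The formula is true on 6 of the 16 rows.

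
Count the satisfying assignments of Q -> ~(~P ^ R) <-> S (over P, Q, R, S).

8

  P   |   Q   |   R   |   S   |   ~P  | (~P ^ R) | ~(~P ^ R) | (Q -> ~(~P ^ R)) | ((Q -> ~(~P ^ R)) <-> S)
----- | ----- | ----- | ----- | ----- | -------- | --------- | ---------------- | ------------------------
False | False | False | False |  True |   True   |   False   |       True       |          False          
False | False | False |  True |  True |   True   |   False   |       True       |           True          
False | False |  True | False |  True |  False   |    True   |       True       |          False          
False | False |  True |  True |  True |  False   |    True   |       True       |           True          
False |  True | False | False |  True |   True   |   False   |      False       |           True          
False |  True | False |  True |  True |   True   |   False   |      False       |          False          
False |  True |  True | False |  True |  False   |    True   |       True       |          False          
False |  True |  True |  True |  True |  False   |    True   |       True       |           True          
 True | False | False | False | False |  False   |    True   |       True       |          False          
 True | False | False |  True | False |  False   |    True   |       True       |           True          
 True | False |  True | False | False |   True   |   False   |       True       |          False          
 True | False |  True |  True | False |   True   |   False   |       True       |           True          
 True |  True | False | False | False |  False   |    True   |       True       |          False          
 True |  True | False |  True | False |  False   |    True   |       True       |           True          
 True |  True |  True | False | False |   True   |   False   |      False       |           True          
 True |  True |  True |  True | False |   True   |   False   |      False       |          False          
The formula is true on 8 of the 16 rows.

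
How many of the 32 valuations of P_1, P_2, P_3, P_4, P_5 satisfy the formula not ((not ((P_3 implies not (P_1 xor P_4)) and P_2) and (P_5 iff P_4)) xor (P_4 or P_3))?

P_1  P_2  P_3  P_4  P_5  |  φ
 F    F    F    F    F   |  F
 F    F    F    F    T   |  T
 F    F    F    T    F   |  F
 F    F    F    T    T   |  T
 F    F    T    F    F   |  T
 F    F    T    F    T   |  F
 F    F    T    T    F   |  F
 F    F    T    T    T   |  T
 F    T    F    F    F   |  T
 F    T    F    F    T   |  T
 F    T    F    T    F   |  F
 F    T    F    T    T   |  F
 F    T    T    F    F   |  F
 F    T    T    F    T   |  F
 F    T    T    T    F   |  F
 F    T    T    T    T   |  T
 T    F    F    F    F   |  F
 T    F    F    F    T   |  T
 T    F    F    T    F   |  F
 T    F    F    T    T   |  T
 T    F    T    F    F   |  T
 T    F    T    F    T   |  F
 T    F    T    T    F   |  F
 T    F    T    T    T   |  T
 T    T    F    F    F   |  T
 T    T    F    F    T   |  T
 T    T    F    T    F   |  F
 T    T    F    T    T   |  F
 T    T    T    F    F   |  T
 T    T    T    F    T   |  F
 T    T    T    T    F   |  F
 T    T    T    T    T   |  F
The formula is true on 14 of the 32 rows.

14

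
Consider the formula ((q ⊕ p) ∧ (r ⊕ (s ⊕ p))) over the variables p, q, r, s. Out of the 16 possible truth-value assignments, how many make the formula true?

p | q | r | s || ((q ⊕ p) ∧ (r ⊕ (s ⊕ p)))
T | T | T | T ||             F            
T | T | T | F ||             F            
T | T | F | T ||             F            
T | T | F | F ||             F            
T | F | T | T ||             T            
T | F | T | F ||             F            
T | F | F | T ||             F            
T | F | F | F ||             T            
F | T | T | T ||             F            
F | T | T | F ||             T            
F | T | F | T ||             T            
F | T | F | F ||             F            
F | F | T | T ||             F            
F | F | T | F ||             F            
F | F | F | T ||             F            
F | F | F | F ||             F            
The formula is true on 4 of the 16 rows.

4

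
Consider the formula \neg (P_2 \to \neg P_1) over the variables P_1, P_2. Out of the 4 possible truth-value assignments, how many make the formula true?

1

P_1 | P_2 || \neg (P_2 \to \neg P_1)
 T  |  T  ||            T           
 T  |  F  ||            F           
 F  |  T  ||            F           
 F  |  F  ||            F           
The formula is true on 1 of the 4 rows.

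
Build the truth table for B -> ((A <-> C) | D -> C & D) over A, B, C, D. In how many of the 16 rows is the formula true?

A  B  C  D     (B -> (((A <-> C) | D) -> (C & D)))
T  T  T  T                      T                 
T  T  T  F                      F                 
T  T  F  T                      F                 
T  T  F  F                      T                 
T  F  T  T                      T                 
T  F  T  F                      T                 
T  F  F  T                      T                 
T  F  F  F                      T                 
F  T  T  T                      T                 
F  T  T  F                      T                 
F  T  F  T                      F                 
F  T  F  F                      F                 
F  F  T  T                      T                 
F  F  T  F                      T                 
F  F  F  T                      T                 
F  F  F  F                      T                 
The formula is true on 12 of the 16 rows.

12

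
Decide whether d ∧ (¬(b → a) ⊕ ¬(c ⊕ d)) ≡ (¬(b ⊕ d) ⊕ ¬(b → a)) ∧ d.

a | b | c | d || φ | ψ
F | F | F | F || F | F
F | F | F | T || F | F
F | F | T | F || F | F
F | F | T | T || T | F
F | T | F | F || F | F
F | T | F | T || T | F
F | T | T | F || F | F
F | T | T | T || F | F
T | F | F | F || F | F
T | F | F | T || F | F
T | F | T | F || F | F
T | F | T | T || T | F
T | T | F | F || F | F
T | T | F | T || F | T
T | T | T | F || F | F
T | T | T | T || T | T
The columns differ at a=F, b=F, c=T, d=T (φ=T, ψ=F), so they are not equivalent.

not equivalent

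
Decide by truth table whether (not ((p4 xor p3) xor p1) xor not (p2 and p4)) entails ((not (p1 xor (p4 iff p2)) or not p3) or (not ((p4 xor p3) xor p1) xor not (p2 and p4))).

yes

p1 | p2 | p3 | p4 || φ | ψ
F  | F  | F  | F  || F | T
F  | F  | F  | T  || T | T
F  | F  | T  | F  || T | T
F  | F  | T  | T  || F | T
F  | T  | F  | F  || F | T
F  | T  | F  | T  || F | T
F  | T  | T  | F  || T | T
F  | T  | T  | T  || T | T
T  | F  | F  | F  || T | T
T  | F  | F  | T  || F | T
T  | F  | T  | F  || F | T
T  | F  | T  | T  || T | T
T  | T  | F  | F  || T | T
T  | T  | F  | T  || T | T
T  | T  | T  | F  || F | F
T  | T  | T  | T  || F | T
In every row where φ is true, ψ is also true, so φ ⊨ ψ.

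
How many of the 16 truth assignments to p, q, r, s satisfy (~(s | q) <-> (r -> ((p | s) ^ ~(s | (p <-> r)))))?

4

p | q | r | s | φ
- | - | - | - | -
T | T | T | T | F
T | T | T | F | F
T | T | F | T | F
T | T | F | F | F
T | F | T | T | F
T | F | T | F | T
T | F | F | T | F
T | F | F | F | T
F | T | T | T | F
F | T | T | F | F
F | T | F | T | F
F | T | F | F | F
F | F | T | T | F
F | F | T | F | T
F | F | F | T | F
F | F | F | F | T
The formula is true on 4 of the 16 rows.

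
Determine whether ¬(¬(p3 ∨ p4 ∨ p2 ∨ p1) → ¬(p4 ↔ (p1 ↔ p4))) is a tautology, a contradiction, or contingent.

contradiction

p1  p2  p3  p4  |  (p3 ∨ p4 ∨ p2 ∨ p1)  ¬(p3 ∨ p4 ∨ p2 ∨ p1)  (p1 ↔ p4)  (p4 ↔ (p1 ↔ p4))  ¬(p4 ↔ (p1 ↔ p4))  φ
F   F   F   F   |           F                    T                T             F                  T          F
F   F   F   T   |           T                    F                F             F                  T          F
F   F   T   F   |           T                    F                T             F                  T          F
F   F   T   T   |           T                    F                F             F                  T          F
F   T   F   F   |           T                    F                T             F                  T          F
F   T   F   T   |           T                    F                F             F                  T          F
F   T   T   F   |           T                    F                T             F                  T          F
F   T   T   T   |           T                    F                F             F                  T          F
T   F   F   F   |           T                    F                F             T                  F          F
T   F   F   T   |           T                    F                T             T                  F          F
T   F   T   F   |           T                    F                F             T                  F          F
T   F   T   T   |           T                    F                T             T                  F          F
T   T   F   F   |           T                    F                F             T                  F          F
T   T   F   T   |           T                    F                T             T                  F          F
T   T   T   F   |           T                    F                F             T                  F          F
T   T   T   T   |           T                    F                T             T                  F          F
Every row is F, so the formula is a contradiction.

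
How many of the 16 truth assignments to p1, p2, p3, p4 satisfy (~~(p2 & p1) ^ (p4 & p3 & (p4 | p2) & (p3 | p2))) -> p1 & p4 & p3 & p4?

p1 | p2 | p3 | p4 | φ
-- | -- | -- | -- | -
F  | F  | F  | F  | T
F  | F  | F  | T  | T
F  | F  | T  | F  | T
F  | F  | T  | T  | F
F  | T  | F  | F  | T
F  | T  | F  | T  | T
F  | T  | T  | F  | T
F  | T  | T  | T  | F
T  | F  | F  | F  | T
T  | F  | F  | T  | T
T  | F  | T  | F  | T
T  | F  | T  | T  | T
T  | T  | F  | F  | F
T  | T  | F  | T  | F
T  | T  | T  | F  | F
T  | T  | T  | T  | T
The formula is true on 11 of the 16 rows.

11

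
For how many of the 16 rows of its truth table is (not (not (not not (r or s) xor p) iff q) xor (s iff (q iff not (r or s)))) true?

p | q | r | s || φ
1 | 1 | 1 | 1 || 0
1 | 1 | 1 | 0 || 1
1 | 1 | 0 | 1 || 0
1 | 1 | 0 | 0 || 1
1 | 0 | 1 | 1 || 0
1 | 0 | 1 | 0 || 1
1 | 0 | 0 | 1 || 0
1 | 0 | 0 | 0 || 1
0 | 1 | 1 | 1 || 1
0 | 1 | 1 | 0 || 0
0 | 1 | 0 | 1 || 1
0 | 1 | 0 | 0 || 0
0 | 0 | 1 | 1 || 1
0 | 0 | 1 | 0 || 0
0 | 0 | 0 | 1 || 1
0 | 0 | 0 | 0 || 0
The formula is true on 8 of the 16 rows.

8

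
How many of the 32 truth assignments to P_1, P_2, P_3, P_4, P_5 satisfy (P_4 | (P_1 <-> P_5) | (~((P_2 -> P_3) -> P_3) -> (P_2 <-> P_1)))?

 P_1  |  P_2  |  P_3  |  P_4  |  P_5  |   φ  
----- | ----- | ----- | ----- | ----- | -----
False | False | False | False | False |  True
False | False | False | False |  True |  True
False | False | False |  True | False |  True
False | False | False |  True |  True |  True
False | False |  True | False | False |  True
False | False |  True | False |  True |  True
False | False |  True |  True | False |  True
False | False |  True |  True |  True |  True
False |  True | False | False | False |  True
False |  True | False | False |  True |  True
False |  True | False |  True | False |  True
False |  True | False |  True |  True |  True
False |  True |  True | False | False |  True
False |  True |  True | False |  True |  True
False |  True |  True |  True | False |  True
False |  True |  True |  True |  True |  True
 True | False | False | False | False | False
 True | False | False | False |  True |  True
 True | False | False |  True | False |  True
 True | False | False |  True |  True |  True
 True | False |  True | False | False |  True
 True | False |  True | False |  True |  True
 True | False |  True |  True | False |  True
 True | False |  True |  True |  True |  True
 True |  True | False | False | False |  True
 True |  True | False | False |  True |  True
 True |  True | False |  True | False |  True
 True |  True | False |  True |  True |  True
 True |  True |  True | False | False |  True
 True |  True |  True | False |  True |  True
 True |  True |  True |  True | False |  True
 True |  True |  True |  True |  True |  True
The formula is true on 31 of the 32 rows.

31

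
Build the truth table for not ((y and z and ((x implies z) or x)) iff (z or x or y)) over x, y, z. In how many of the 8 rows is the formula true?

5

x | y | z || φ
1 | 1 | 1 || 0
1 | 1 | 0 || 1
1 | 0 | 1 || 1
1 | 0 | 0 || 1
0 | 1 | 1 || 0
0 | 1 | 0 || 1
0 | 0 | 1 || 1
0 | 0 | 0 || 0
The formula is true on 5 of the 8 rows.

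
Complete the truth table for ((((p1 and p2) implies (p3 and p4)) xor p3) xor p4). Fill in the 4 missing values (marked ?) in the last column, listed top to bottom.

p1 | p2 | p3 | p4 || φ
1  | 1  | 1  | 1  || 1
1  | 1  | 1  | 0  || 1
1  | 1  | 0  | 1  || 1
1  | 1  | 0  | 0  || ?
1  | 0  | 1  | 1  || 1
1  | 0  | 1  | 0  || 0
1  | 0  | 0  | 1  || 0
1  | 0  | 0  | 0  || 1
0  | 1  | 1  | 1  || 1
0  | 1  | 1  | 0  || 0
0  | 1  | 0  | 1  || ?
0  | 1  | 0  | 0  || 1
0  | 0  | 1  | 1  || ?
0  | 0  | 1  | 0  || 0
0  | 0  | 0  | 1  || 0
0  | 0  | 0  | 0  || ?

0, 0, 1, 1

Row p1=1, p2=1, p3=0, p4=0: (((p1 and p2) implies (p3 and p4)) xor p3) = 0, so the formula = 0.
Row p1=0, p2=1, p3=0, p4=1: (((p1 and p2) implies (p3 and p4)) xor p3) = 1, so the formula = 0.
Row p1=0, p2=0, p3=1, p4=1: (((p1 and p2) implies (p3 and p4)) xor p3) = 0, so the formula = 1.
Row p1=0, p2=0, p3=0, p4=0: (((p1 and p2) implies (p3 and p4)) xor p3) = 1, so the formula = 1.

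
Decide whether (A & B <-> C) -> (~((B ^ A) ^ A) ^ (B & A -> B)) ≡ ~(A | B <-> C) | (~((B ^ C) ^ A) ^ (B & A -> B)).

A  B  C  |  φ  ψ
T  T  T  |  T  T
T  T  F  |  T  T
T  F  T  |  T  F
T  F  F  |  F  T
F  T  T  |  T  F
F  T  F  |  T  T
F  F  T  |  T  T
F  F  F  |  F  F
The columns differ at A=T, B=F, C=T (φ=T, ψ=F), so they are not equivalent.

not equivalent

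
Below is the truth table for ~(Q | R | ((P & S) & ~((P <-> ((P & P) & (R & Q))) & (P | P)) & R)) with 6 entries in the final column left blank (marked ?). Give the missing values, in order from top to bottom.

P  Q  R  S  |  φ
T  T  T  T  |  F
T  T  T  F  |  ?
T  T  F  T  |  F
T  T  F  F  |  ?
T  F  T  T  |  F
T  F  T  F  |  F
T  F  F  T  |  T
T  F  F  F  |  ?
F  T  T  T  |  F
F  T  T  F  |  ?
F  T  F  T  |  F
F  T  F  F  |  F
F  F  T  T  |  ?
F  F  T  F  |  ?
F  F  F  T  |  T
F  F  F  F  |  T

F, F, T, F, F, F

Row P=T, Q=T, R=T, S=F: ((P & S) & ~((P <-> ((P & P) & (R & Q))) & (P | P)) & R) = F, (Q | R | ((P & S) & ~((P <-> ((P & P) & (R & Q))) & (P | P)) & R)) = T, so the formula = F.
Row P=T, Q=T, R=F, S=F: ((P & S) & ~((P <-> ((P & P) & (R & Q))) & (P | P)) & R) = F, (Q | R | ((P & S) & ~((P <-> ((P & P) & (R & Q))) & (P | P)) & R)) = T, so the formula = F.
Row P=T, Q=F, R=F, S=F: ((P & S) & ~((P <-> ((P & P) & (R & Q))) & (P | P)) & R) = F, (Q | R | ((P & S) & ~((P <-> ((P & P) & (R & Q))) & (P | P)) & R)) = F, so the formula = T.
Row P=F, Q=T, R=T, S=F: ((P & S) & ~((P <-> ((P & P) & (R & Q))) & (P | P)) & R) = F, (Q | R | ((P & S) & ~((P <-> ((P & P) & (R & Q))) & (P | P)) & R)) = T, so the formula = F.
Row P=F, Q=F, R=T, S=T: ((P & S) & ~((P <-> ((P & P) & (R & Q))) & (P | P)) & R) = F, (Q | R | ((P & S) & ~((P <-> ((P & P) & (R & Q))) & (P | P)) & R)) = T, so the formula = F.
Row P=F, Q=F, R=T, S=F: ((P & S) & ~((P <-> ((P & P) & (R & Q))) & (P | P)) & R) = F, (Q | R | ((P & S) & ~((P <-> ((P & P) & (R & Q))) & (P | P)) & R)) = T, so the formula = F.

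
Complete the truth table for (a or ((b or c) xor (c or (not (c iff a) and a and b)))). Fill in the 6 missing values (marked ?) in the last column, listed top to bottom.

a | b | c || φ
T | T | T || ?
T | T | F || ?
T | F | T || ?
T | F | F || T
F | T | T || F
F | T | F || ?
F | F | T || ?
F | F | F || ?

Row a=T, b=T, c=T: ((b or c) xor (c or (not (c iff a) and a and b))) = F, so the formula = T.
Row a=T, b=T, c=F: ((b or c) xor (c or (not (c iff a) and a and b))) = F, so the formula = T.
Row a=T, b=F, c=T: ((b or c) xor (c or (not (c iff a) and a and b))) = F, so the formula = T.
Row a=F, b=T, c=F: ((b or c) xor (c or (not (c iff a) and a and b))) = T, so the formula = T.
Row a=F, b=F, c=T: ((b or c) xor (c or (not (c iff a) and a and b))) = F, so the formula = F.
Row a=F, b=F, c=F: ((b or c) xor (c or (not (c iff a) and a and b))) = F, so the formula = F.

T, T, T, T, F, F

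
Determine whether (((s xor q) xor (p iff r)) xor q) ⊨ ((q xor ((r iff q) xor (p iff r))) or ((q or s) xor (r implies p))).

no

p | q | r | s || φ | ψ
1 | 1 | 1 | 1 || 0 | 1
1 | 1 | 1 | 0 || 1 | 1
1 | 1 | 0 | 1 || 1 | 1
1 | 1 | 0 | 0 || 0 | 1
1 | 0 | 1 | 1 || 0 | 1
1 | 0 | 1 | 0 || 1 | 1
1 | 0 | 0 | 1 || 1 | 1
1 | 0 | 0 | 0 || 0 | 1
0 | 1 | 1 | 1 || 1 | 1
0 | 1 | 1 | 0 || 0 | 1
0 | 1 | 0 | 1 || 0 | 0
0 | 1 | 0 | 0 || 1 | 0
0 | 0 | 1 | 1 || 1 | 1
0 | 0 | 1 | 0 || 0 | 0
0 | 0 | 0 | 1 || 0 | 0
0 | 0 | 0 | 0 || 1 | 1
At p=0, q=1, r=0, s=0 we have φ true but ψ false, so φ does not entail ψ.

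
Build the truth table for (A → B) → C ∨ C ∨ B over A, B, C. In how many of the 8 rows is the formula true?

7

A | B | C | (A → B) | (C ∨ C ∨ B) | ((A → B) → (C ∨ C ∨ B))
- | - | - | ------- | ----------- | -----------------------
T | T | T |    T    |      T      |            T           
T | T | F |    T    |      T      |            T           
T | F | T |    F    |      T      |            T           
T | F | F |    F    |      F      |            T           
F | T | T |    T    |      T      |            T           
F | T | F |    T    |      T      |            T           
F | F | T |    T    |      T      |            T           
F | F | F |    T    |      F      |            F           
The formula is true on 7 of the 8 rows.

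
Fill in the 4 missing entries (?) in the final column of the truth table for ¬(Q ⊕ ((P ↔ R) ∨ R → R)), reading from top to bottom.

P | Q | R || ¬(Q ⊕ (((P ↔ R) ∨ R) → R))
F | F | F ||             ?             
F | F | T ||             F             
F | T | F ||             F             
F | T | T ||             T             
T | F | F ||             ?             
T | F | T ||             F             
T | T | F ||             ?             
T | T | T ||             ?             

T, F, T, T

Row P=F, Q=F, R=F: ((P ↔ R) ∨ R → R) = F, (Q ⊕ ((P ↔ R) ∨ R → R)) = F, so ¬(Q ⊕ (((P ↔ R) ∨ R) → R)) = T.
Row P=T, Q=F, R=F: ((P ↔ R) ∨ R → R) = T, (Q ⊕ ((P ↔ R) ∨ R → R)) = T, so ¬(Q ⊕ (((P ↔ R) ∨ R) → R)) = F.
Row P=T, Q=T, R=F: ((P ↔ R) ∨ R → R) = T, (Q ⊕ ((P ↔ R) ∨ R → R)) = F, so ¬(Q ⊕ (((P ↔ R) ∨ R) → R)) = T.
Row P=T, Q=T, R=T: ((P ↔ R) ∨ R → R) = T, (Q ⊕ ((P ↔ R) ∨ R → R)) = F, so ¬(Q ⊕ (((P ↔ R) ∨ R) → R)) = T.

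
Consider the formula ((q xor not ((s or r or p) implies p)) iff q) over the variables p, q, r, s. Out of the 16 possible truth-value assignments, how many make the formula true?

p | q | r | s || φ
0 | 0 | 0 | 0 || 1
0 | 0 | 0 | 1 || 0
0 | 0 | 1 | 0 || 0
0 | 0 | 1 | 1 || 0
0 | 1 | 0 | 0 || 1
0 | 1 | 0 | 1 || 0
0 | 1 | 1 | 0 || 0
0 | 1 | 1 | 1 || 0
1 | 0 | 0 | 0 || 1
1 | 0 | 0 | 1 || 1
1 | 0 | 1 | 0 || 1
1 | 0 | 1 | 1 || 1
1 | 1 | 0 | 0 || 1
1 | 1 | 0 | 1 || 1
1 | 1 | 1 | 0 || 1
1 | 1 | 1 | 1 || 1
The formula is true on 10 of the 16 rows.

10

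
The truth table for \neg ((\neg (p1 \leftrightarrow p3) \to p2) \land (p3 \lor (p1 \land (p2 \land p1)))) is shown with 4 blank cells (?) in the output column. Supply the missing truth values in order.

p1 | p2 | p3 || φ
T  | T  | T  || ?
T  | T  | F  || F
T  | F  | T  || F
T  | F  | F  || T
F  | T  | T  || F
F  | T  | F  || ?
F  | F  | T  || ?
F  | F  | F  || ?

F, T, T, T

Row p1=T, p2=T, p3=T: (\neg (p1 \leftrightarrow p3) \to p2) = T, (p3 \lor (p1 \land (p2 \land p1))) = T, ((\neg (p1 \leftrightarrow p3) \to p2) \land (p3 \lor (p1 \land (p2 \land p1)))) = T, so the formula = F.
Row p1=F, p2=T, p3=F: (\neg (p1 \leftrightarrow p3) \to p2) = T, (p3 \lor (p1 \land (p2 \land p1))) = F, ((\neg (p1 \leftrightarrow p3) \to p2) \land (p3 \lor (p1 \land (p2 \land p1)))) = F, so the formula = T.
Row p1=F, p2=F, p3=T: (\neg (p1 \leftrightarrow p3) \to p2) = F, (p3 \lor (p1 \land (p2 \land p1))) = T, ((\neg (p1 \leftrightarrow p3) \to p2) \land (p3 \lor (p1 \land (p2 \land p1)))) = F, so the formula = T.
Row p1=F, p2=F, p3=F: (\neg (p1 \leftrightarrow p3) \to p2) = T, (p3 \lor (p1 \land (p2 \land p1))) = F, ((\neg (p1 \leftrightarrow p3) \to p2) \land (p3 \lor (p1 \land (p2 \land p1)))) = F, so the formula = T.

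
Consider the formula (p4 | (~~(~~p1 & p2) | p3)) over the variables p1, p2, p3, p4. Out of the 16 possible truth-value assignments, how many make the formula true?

13

p1  p2  p3  p4     (p4 | (~~(~~p1 & p2) | p3))
T   T   T   T                   T             
T   T   T   F                   T             
T   T   F   T                   T             
T   T   F   F                   T             
T   F   T   T                   T             
T   F   T   F                   T             
T   F   F   T                   T             
T   F   F   F                   F             
F   T   T   T                   T             
F   T   T   F                   T             
F   T   F   T                   T             
F   T   F   F                   F             
F   F   T   T                   T             
F   F   T   F                   T             
F   F   F   T                   T             
F   F   F   F                   F             
The formula is true on 13 of the 16 rows.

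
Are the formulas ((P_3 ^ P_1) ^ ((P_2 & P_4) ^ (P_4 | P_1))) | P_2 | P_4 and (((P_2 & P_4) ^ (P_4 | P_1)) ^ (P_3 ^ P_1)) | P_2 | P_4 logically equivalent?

P_1  P_2  P_3  P_4  |  φ  ψ
 F    F    F    F   |  F  F
 F    F    F    T   |  T  T
 F    F    T    F   |  T  T
 F    F    T    T   |  T  T
 F    T    F    F   |  T  T
 F    T    F    T   |  T  T
 F    T    T    F   |  T  T
 F    T    T    T   |  T  T
 T    F    F    F   |  F  F
 T    F    F    T   |  T  T
 T    F    T    F   |  T  T
 T    F    T    T   |  T  T
 T    T    F    F   |  T  T
 T    T    F    T   |  T  T
 T    T    T    F   |  T  T
 T    T    T    T   |  T  T
The columns for φ and ψ agree on every row, so they are logically equivalent.

equivalent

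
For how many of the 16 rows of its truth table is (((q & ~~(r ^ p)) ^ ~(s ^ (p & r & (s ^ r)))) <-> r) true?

6

p | q | r | s || (r ^ p) | ~(r ^ p) | ~~(r ^ p) | (q & ~~(r ^ p)) | (s ^ r) | (p & r & (s ^ r)) | (s ^ (p & r & (s ^ r))) | ~(s ^ (p & r & (s ^ r))) | φ
T | T | T | T ||    F    |    T     |     F     |        F        |    F    |         F         |            T            |            F             | F
T | T | T | F ||    F    |    T     |     F     |        F        |    T    |         T         |            T            |            F             | F
T | T | F | T ||    T    |    F     |     T     |        T        |    T    |         F         |            T            |            F             | F
T | T | F | F ||    T    |    F     |     T     |        T        |    F    |         F         |            F            |            T             | T
T | F | T | T ||    F    |    T     |     F     |        F        |    F    |         F         |            T            |            F             | F
T | F | T | F ||    F    |    T     |     F     |        F        |    T    |         T         |            T            |            F             | F
T | F | F | T ||    T    |    F     |     T     |        F        |    T    |         F         |            T            |            F             | T
T | F | F | F ||    T    |    F     |     T     |        F        |    F    |         F         |            F            |            T             | F
F | T | T | T ||    T    |    F     |     T     |        T        |    F    |         F         |            T            |            F             | T
F | T | T | F ||    T    |    F     |     T     |        T        |    T    |         F         |            F            |            T             | F
F | T | F | T ||    F    |    T     |     F     |        F        |    T    |         F         |            T            |            F             | T
F | T | F | F ||    F    |    T     |     F     |        F        |    F    |         F         |            F            |            T             | F
F | F | T | T ||    T    |    F     |     T     |        F        |    F    |         F         |            T            |            F             | F
F | F | T | F ||    T    |    F     |     T     |        F        |    T    |         F         |            F            |            T             | T
F | F | F | T ||    F    |    T     |     F     |        F        |    T    |         F         |            T            |            F             | T
F | F | F | F ||    F    |    T     |     F     |        F        |    F    |         F         |            F            |            T             | F
The formula is true on 6 of the 16 rows.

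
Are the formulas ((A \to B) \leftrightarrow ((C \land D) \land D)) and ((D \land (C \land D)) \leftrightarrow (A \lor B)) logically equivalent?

not equivalent

A | B | C | D | φ | ψ
- | - | - | - | - | -
1 | 1 | 1 | 1 | 1 | 1
1 | 1 | 1 | 0 | 0 | 0
1 | 1 | 0 | 1 | 0 | 0
1 | 1 | 0 | 0 | 0 | 0
1 | 0 | 1 | 1 | 0 | 1
1 | 0 | 1 | 0 | 1 | 0
1 | 0 | 0 | 1 | 1 | 0
1 | 0 | 0 | 0 | 1 | 0
0 | 1 | 1 | 1 | 1 | 1
0 | 1 | 1 | 0 | 0 | 0
0 | 1 | 0 | 1 | 0 | 0
0 | 1 | 0 | 0 | 0 | 0
0 | 0 | 1 | 1 | 1 | 0
0 | 0 | 1 | 0 | 0 | 1
0 | 0 | 0 | 1 | 0 | 1
0 | 0 | 0 | 0 | 0 | 1
The columns differ at A=1, B=0, C=1, D=1 (φ=0, ψ=1), so they are not equivalent.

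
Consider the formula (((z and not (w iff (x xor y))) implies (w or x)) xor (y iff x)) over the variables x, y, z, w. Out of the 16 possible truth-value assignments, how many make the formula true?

  x   |   y   |   z   |   w   ||   φ  
 True |  True |  True |  True || False
 True |  True |  True | False || False
 True |  True | False |  True || False
 True |  True | False | False || False
 True | False |  True |  True ||  True
 True | False |  True | False ||  True
 True | False | False |  True ||  True
 True | False | False | False ||  True
False |  True |  True |  True ||  True
False |  True |  True | False || False
False |  True | False |  True ||  True
False |  True | False | False ||  True
False | False |  True |  True || False
False | False |  True | False || False
False | False | False |  True || False
False | False | False | False || False
The formula is true on 7 of the 16 rows.

7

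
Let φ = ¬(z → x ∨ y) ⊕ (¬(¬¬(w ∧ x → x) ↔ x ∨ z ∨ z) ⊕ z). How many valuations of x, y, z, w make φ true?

10

x | y | z | w | (x ∨ y) | (z → (x ∨ y)) | ¬(z → (x ∨ y)) | (w ∧ x) | ((w ∧ x) → x) | ¬((w ∧ x) → x) | ¬¬((w ∧ x) → x) | (x ∨ z ∨ z) | φ
- | - | - | - | ------- | ------------- | -------------- | ------- | ------------- | -------------- | --------------- | ----------- | -
T | T | T | T |    T    |       T       |       F        |    T    |       T       |       F        |        T        |      T      | T
T | T | T | F |    T    |       T       |       F        |    F    |       T       |       F        |        T        |      T      | T
T | T | F | T |    T    |       T       |       F        |    T    |       T       |       F        |        T        |      T      | F
T | T | F | F |    T    |       T       |       F        |    F    |       T       |       F        |        T        |      T      | F
T | F | T | T |    T    |       T       |       F        |    T    |       T       |       F        |        T        |      T      | T
T | F | T | F |    T    |       T       |       F        |    F    |       T       |       F        |        T        |      T      | T
T | F | F | T |    T    |       T       |       F        |    T    |       T       |       F        |        T        |      T      | F
T | F | F | F |    T    |       T       |       F        |    F    |       T       |       F        |        T        |      T      | F
F | T | T | T |    T    |       T       |       F        |    F    |       T       |       F        |        T        |      T      | T
F | T | T | F |    T    |       T       |       F        |    F    |       T       |       F        |        T        |      T      | T
F | T | F | T |    T    |       T       |       F        |    F    |       T       |       F        |        T        |      F      | T
F | T | F | F |    T    |       T       |       F        |    F    |       T       |       F        |        T        |      F      | T
F | F | T | T |    F    |       F       |       T        |    F    |       T       |       F        |        T        |      T      | F
F | F | T | F |    F    |       F       |       T        |    F    |       T       |       F        |        T        |      T      | F
F | F | F | T |    F    |       T       |       F        |    F    |       T       |       F        |        T        |      F      | T
F | F | F | F |    F    |       T       |       F        |    F    |       T       |       F        |        T        |      F      | T
The formula is true on 10 of the 16 rows.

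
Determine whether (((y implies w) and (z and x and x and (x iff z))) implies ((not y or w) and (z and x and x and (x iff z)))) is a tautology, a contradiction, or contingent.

tautology

  x   |   y   |   z   |   w   |   φ  
----- | ----- | ----- | ----- | -----
 True |  True |  True |  True |  True
 True |  True |  True | False |  True
 True |  True | False |  True |  True
 True |  True | False | False |  True
 True | False |  True |  True |  True
 True | False |  True | False |  True
 True | False | False |  True |  True
 True | False | False | False |  True
False |  True |  True |  True |  True
False |  True |  True | False |  True
False |  True | False |  True |  True
False |  True | False | False |  True
False | False |  True |  True |  True
False | False |  True | False |  True
False | False | False |  True |  True
False | False | False | False |  True
Every row is True, so the formula is a tautology.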